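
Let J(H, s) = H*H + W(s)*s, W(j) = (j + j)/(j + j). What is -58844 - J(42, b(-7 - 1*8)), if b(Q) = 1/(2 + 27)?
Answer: -1757633/29 ≈ -60608.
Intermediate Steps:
W(j) = 1 (W(j) = (2*j)/((2*j)) = (2*j)*(1/(2*j)) = 1)
b(Q) = 1/29
J(H, s) = s + H² (J(H, s) = H*H + 1*s = H² + s = s + H²)
-58844 - J(42, b(-7 - 1*8)) = -58844 - (1/29 + 42²) = -58844 - (1/29 + 1764) = -58844 - 1*51157/29 = -58844 - 51157/29 = -1757633/29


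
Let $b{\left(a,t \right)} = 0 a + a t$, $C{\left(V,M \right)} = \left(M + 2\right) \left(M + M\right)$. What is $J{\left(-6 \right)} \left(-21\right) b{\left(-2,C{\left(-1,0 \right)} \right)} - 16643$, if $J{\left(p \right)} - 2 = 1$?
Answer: $-16643$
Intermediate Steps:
$J{\left(p \right)} = 3$ ($J{\left(p \right)} = 2 + 1 = 3$)
$C{\left(V,M \right)} = 2 M \left(2 + M\right)$ ($C{\left(V,M \right)} = \left(2 + M\right) 2 M = 2 M \left(2 + M\right)$)
$b{\left(a,t \right)} = a t$ ($b{\left(a,t \right)} = 0 + a t = a t$)
$J{\left(-6 \right)} \left(-21\right) b{\left(-2,C{\left(-1,0 \right)} \right)} - 16643 = 3 \left(-21\right) \left(- 2 \cdot 2 \cdot 0 \left(2 + 0\right)\right) - 16643 = - 63 \left(- 2 \cdot 2 \cdot 0 \cdot 2\right) - 16643 = - 63 \left(\left(-2\right) 0\right) - 16643 = \left(-63\right) 0 - 16643 = 0 - 16643 = -16643$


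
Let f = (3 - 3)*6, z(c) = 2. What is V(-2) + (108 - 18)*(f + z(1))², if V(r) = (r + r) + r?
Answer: 354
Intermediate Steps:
V(r) = 3*r (V(r) = 2*r + r = 3*r)
f = 0 (f = 0*6 = 0)
V(-2) + (108 - 18)*(f + z(1))² = 3*(-2) + (108 - 18)*(0 + 2)² = -6 + 90*2² = -6 + 90*4 = -6 + 360 = 354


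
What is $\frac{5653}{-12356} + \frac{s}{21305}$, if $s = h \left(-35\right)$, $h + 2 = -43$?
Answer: $- \frac{20195293}{52648916} \approx -0.38358$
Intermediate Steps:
$h = -45$ ($h = -2 - 43 = -45$)
$s = 1575$ ($s = \left(-45\right) \left(-35\right) = 1575$)
$\frac{5653}{-12356} + \frac{s}{21305} = \frac{5653}{-12356} + \frac{1575}{21305} = 5653 \left(- \frac{1}{12356}\right) + 1575 \cdot \frac{1}{21305} = - \frac{5653}{12356} + \frac{315}{4261} = - \frac{20195293}{52648916}$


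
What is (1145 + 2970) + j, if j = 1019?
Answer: 5134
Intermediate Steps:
(1145 + 2970) + j = (1145 + 2970) + 1019 = 4115 + 1019 = 5134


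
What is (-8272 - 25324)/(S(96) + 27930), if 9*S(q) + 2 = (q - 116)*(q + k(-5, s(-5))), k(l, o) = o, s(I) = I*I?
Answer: -75591/62237 ≈ -1.2146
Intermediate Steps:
s(I) = I²
S(q) = -2/9 + (-116 + q)*(25 + q)/9 (S(q) = -2/9 + ((q - 116)*(q + (-5)²))/9 = -2/9 + ((-116 + q)*(q + 25))/9 = -2/9 + ((-116 + q)*(25 + q))/9 = -2/9 + (-116 + q)*(25 + q)/9)
(-8272 - 25324)/(S(96) + 27930) = (-8272 - 25324)/((-2902/9 - 91/9*96 + (⅑)*96²) + 27930) = -33596/((-2902/9 - 2912/3 + (⅑)*9216) + 27930) = -33596/((-2902/9 - 2912/3 + 1024) + 27930) = -33596/(-2422/9 + 27930) = -33596/248948/9 = -33596*9/248948 = -75591/62237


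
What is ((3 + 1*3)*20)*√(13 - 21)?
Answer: 240*I*√2 ≈ 339.41*I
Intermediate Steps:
((3 + 1*3)*20)*√(13 - 21) = ((3 + 3)*20)*√(-8) = (6*20)*(2*I*√2) = 120*(2*I*√2) = 240*I*√2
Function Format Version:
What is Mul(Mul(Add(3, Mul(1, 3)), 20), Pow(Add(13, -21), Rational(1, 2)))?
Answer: Mul(240, I, Pow(2, Rational(1, 2))) ≈ Mul(339.41, I)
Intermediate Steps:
Mul(Mul(Add(3, Mul(1, 3)), 20), Pow(Add(13, -21), Rational(1, 2))) = Mul(Mul(Add(3, 3), 20), Pow(-8, Rational(1, 2))) = Mul(Mul(6, 20), Mul(2, I, Pow(2, Rational(1, 2)))) = Mul(120, Mul(2, I, Pow(2, Rational(1, 2)))) = Mul(240, I, Pow(2, Rational(1, 2)))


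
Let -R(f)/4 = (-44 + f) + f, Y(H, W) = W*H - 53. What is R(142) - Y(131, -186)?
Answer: 23459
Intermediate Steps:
Y(H, W) = -53 + H*W (Y(H, W) = H*W - 53 = -53 + H*W)
R(f) = 176 - 8*f (R(f) = -4*((-44 + f) + f) = -4*(-44 + 2*f) = 176 - 8*f)
R(142) - Y(131, -186) = (176 - 8*142) - (-53 + 131*(-186)) = (176 - 1136) - (-53 - 24366) = -960 - 1*(-24419) = -960 + 24419 = 23459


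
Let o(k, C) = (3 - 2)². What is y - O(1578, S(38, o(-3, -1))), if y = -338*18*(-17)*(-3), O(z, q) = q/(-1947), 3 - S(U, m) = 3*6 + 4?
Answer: -604122967/1947 ≈ -3.1028e+5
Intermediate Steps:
o(k, C) = 1 (o(k, C) = 1² = 1)
S(U, m) = -19 (S(U, m) = 3 - (3*6 + 4) = 3 - (18 + 4) = 3 - 1*22 = 3 - 22 = -19)
O(z, q) = -q/1947 (O(z, q) = q*(-1/1947) = -q/1947)
y = -310284 (y = -(-103428)*(-3) = -338*918 = -310284)
y - O(1578, S(38, o(-3, -1))) = -310284 - (-1)*(-19)/1947 = -310284 - 1*19/1947 = -310284 - 19/1947 = -604122967/1947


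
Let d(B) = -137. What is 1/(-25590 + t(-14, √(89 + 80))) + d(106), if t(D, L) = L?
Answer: -3504050/25577 ≈ -137.00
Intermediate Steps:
1/(-25590 + t(-14, √(89 + 80))) + d(106) = 1/(-25590 + √(89 + 80)) - 137 = 1/(-25590 + √169) - 137 = 1/(-25590 + 13) - 137 = 1/(-25577) - 137 = -1/25577 - 137 = -3504050/25577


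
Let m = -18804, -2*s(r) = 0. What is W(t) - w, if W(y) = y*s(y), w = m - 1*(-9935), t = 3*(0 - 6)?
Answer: 8869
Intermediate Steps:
t = -18 (t = 3*(-6) = -18)
s(r) = 0 (s(r) = -1/2*0 = 0)
w = -8869 (w = -18804 - 1*(-9935) = -18804 + 9935 = -8869)
W(y) = 0 (W(y) = y*0 = 0)
W(t) - w = 0 - 1*(-8869) = 0 + 8869 = 8869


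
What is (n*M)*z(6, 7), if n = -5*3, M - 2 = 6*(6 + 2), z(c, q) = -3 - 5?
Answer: 6000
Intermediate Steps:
z(c, q) = -8
M = 50 (M = 2 + 6*(6 + 2) = 2 + 6*8 = 2 + 48 = 50)
n = -15
(n*M)*z(6, 7) = -15*50*(-8) = -750*(-8) = 6000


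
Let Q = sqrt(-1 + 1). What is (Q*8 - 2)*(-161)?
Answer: 322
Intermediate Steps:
Q = 0 (Q = sqrt(0) = 0)
(Q*8 - 2)*(-161) = (0*8 - 2)*(-161) = (0 - 2)*(-161) = -2*(-161) = 322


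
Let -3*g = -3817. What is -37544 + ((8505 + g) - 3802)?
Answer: -94706/3 ≈ -31569.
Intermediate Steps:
g = 3817/3 (g = -1/3*(-3817) = 3817/3 ≈ 1272.3)
-37544 + ((8505 + g) - 3802) = -37544 + ((8505 + 3817/3) - 3802) = -37544 + (29332/3 - 3802) = -37544 + 17926/3 = -94706/3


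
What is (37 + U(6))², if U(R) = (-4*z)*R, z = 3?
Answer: 1225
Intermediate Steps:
U(R) = -12*R (U(R) = (-4*3)*R = -12*R)
(37 + U(6))² = (37 - 12*6)² = (37 - 72)² = (-35)² = 1225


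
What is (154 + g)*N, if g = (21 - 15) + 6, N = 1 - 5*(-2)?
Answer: 1826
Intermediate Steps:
N = 11 (N = 1 + 10 = 11)
g = 12 (g = 6 + 6 = 12)
(154 + g)*N = (154 + 12)*11 = 166*11 = 1826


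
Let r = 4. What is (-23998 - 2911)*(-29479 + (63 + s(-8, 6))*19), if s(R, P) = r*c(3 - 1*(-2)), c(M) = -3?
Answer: 767175590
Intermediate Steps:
s(R, P) = -12 (s(R, P) = 4*(-3) = -12)
(-23998 - 2911)*(-29479 + (63 + s(-8, 6))*19) = (-23998 - 2911)*(-29479 + (63 - 12)*19) = -26909*(-29479 + 51*19) = -26909*(-29479 + 969) = -26909*(-28510) = 767175590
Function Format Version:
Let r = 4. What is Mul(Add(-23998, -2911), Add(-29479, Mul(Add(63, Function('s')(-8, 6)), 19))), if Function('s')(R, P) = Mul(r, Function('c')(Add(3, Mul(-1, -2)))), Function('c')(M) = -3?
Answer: 767175590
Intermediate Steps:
Function('s')(R, P) = -12 (Function('s')(R, P) = Mul(4, -3) = -12)
Mul(Add(-23998, -2911), Add(-29479, Mul(Add(63, Function('s')(-8, 6)), 19))) = Mul(Add(-23998, -2911), Add(-29479, Mul(Add(63, -12), 19))) = Mul(-26909, Add(-29479, Mul(51, 19))) = Mul(-26909, Add(-29479, 969)) = Mul(-26909, -28510) = 767175590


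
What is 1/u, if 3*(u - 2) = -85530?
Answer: -1/28508 ≈ -3.5078e-5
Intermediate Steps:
u = -28508 (u = 2 + (1/3)*(-85530) = 2 - 28510 = -28508)
1/u = 1/(-28508) = -1/28508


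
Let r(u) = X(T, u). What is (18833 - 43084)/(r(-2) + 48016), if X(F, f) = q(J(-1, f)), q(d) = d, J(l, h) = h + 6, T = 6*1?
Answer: -24251/48020 ≈ -0.50502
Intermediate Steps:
T = 6
J(l, h) = 6 + h
X(F, f) = 6 + f
r(u) = 6 + u
(18833 - 43084)/(r(-2) + 48016) = (18833 - 43084)/((6 - 2) + 48016) = -24251/(4 + 48016) = -24251/48020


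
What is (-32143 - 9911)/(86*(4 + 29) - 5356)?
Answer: 21027/1259 ≈ 16.701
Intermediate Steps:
(-32143 - 9911)/(86*(4 + 29) - 5356) = -42054/(86*33 - 5356) = -42054/(2838 - 5356) = -42054/(-2518) = -42054*(-1/2518) = 21027/1259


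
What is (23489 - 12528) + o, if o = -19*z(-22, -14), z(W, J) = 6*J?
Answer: 12557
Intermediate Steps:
o = 1596 (o = -114*(-14) = -19*(-84) = 1596)
(23489 - 12528) + o = (23489 - 12528) + 1596 = 10961 + 1596 = 12557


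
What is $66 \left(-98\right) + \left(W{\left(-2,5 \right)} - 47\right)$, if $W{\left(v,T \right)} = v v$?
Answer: $-6511$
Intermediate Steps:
$W{\left(v,T \right)} = v^{2}$
$66 \left(-98\right) + \left(W{\left(-2,5 \right)} - 47\right) = 66 \left(-98\right) + \left(\left(-2\right)^{2} - 47\right) = -6468 + \left(4 - 47\right) = -6468 - 43 = -6511$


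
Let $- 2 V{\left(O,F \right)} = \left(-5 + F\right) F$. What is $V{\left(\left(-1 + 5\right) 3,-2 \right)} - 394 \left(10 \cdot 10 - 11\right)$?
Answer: $-35073$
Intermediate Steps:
$V{\left(O,F \right)} = - \frac{F \left(-5 + F\right)}{2}$ ($V{\left(O,F \right)} = - \frac{\left(-5 + F\right) F}{2} = - \frac{F \left(-5 + F\right)}{2}$)
$V{\left(\left(-1 + 5\right) 3,-2 \right)} - 394 \left(10 \cdot 10 - 11\right) = \frac{1}{2} \left(-2\right) \left(5 - -2\right) - 394 \left(10 \cdot 10 - 11\right) = \frac{1}{2} \left(-2\right) \left(5 + 2\right) - 394 \left(100 - 11\right) = \frac{1}{2} \left(-2\right) 7 - 35066 = -7 - 35066 = -35073$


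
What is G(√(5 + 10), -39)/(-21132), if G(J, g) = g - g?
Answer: 0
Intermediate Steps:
G(J, g) = 0
G(√(5 + 10), -39)/(-21132) = 0/(-21132) = 0*(-1/21132) = 0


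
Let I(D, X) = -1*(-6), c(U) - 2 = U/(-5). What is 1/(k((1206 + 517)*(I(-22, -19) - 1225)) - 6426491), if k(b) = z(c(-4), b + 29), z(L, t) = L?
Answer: -5/32132441 ≈ -1.5561e-7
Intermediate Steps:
c(U) = 2 - U/5 (c(U) = 2 + U/(-5) = 2 + U*(-1/5) = 2 - U/5)
I(D, X) = 6
k(b) = 14/5 (k(b) = 2 - 1/5*(-4) = 2 + 4/5 = 14/5)
1/(k((1206 + 517)*(I(-22, -19) - 1225)) - 6426491) = 1/(14/5 - 6426491) = 1/(-32132441/5) = -5/32132441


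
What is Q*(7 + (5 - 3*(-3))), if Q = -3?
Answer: -63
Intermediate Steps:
Q*(7 + (5 - 3*(-3))) = -3*(7 + (5 - 3*(-3))) = -3*(7 + (5 + 9)) = -3*(7 + 14) = -3*21 = -63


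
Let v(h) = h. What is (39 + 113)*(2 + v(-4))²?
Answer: 608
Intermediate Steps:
(39 + 113)*(2 + v(-4))² = (39 + 113)*(2 - 4)² = 152*(-2)² = 152*4 = 608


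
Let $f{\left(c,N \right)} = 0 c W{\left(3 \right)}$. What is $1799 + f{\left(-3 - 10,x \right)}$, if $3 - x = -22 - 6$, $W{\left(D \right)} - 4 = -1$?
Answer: $1799$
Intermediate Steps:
$W{\left(D \right)} = 3$ ($W{\left(D \right)} = 4 - 1 = 3$)
$x = 31$ ($x = 3 - \left(-22 - 6\right) = 3 - -28 = 3 + 28 = 31$)
$f{\left(c,N \right)} = 0$ ($f{\left(c,N \right)} = 0 c 3 = 0 \cdot 3 = 0$)
$1799 + f{\left(-3 - 10,x \right)} = 1799 + 0 = 1799$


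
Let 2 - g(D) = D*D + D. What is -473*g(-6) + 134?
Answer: 13378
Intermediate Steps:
g(D) = 2 - D - D² (g(D) = 2 - (D*D + D) = 2 - (D² + D) = 2 - (D + D²) = 2 + (-D - D²) = 2 - D - D²)
-473*g(-6) + 134 = -473*(2 - 1*(-6) - 1*(-6)²) + 134 = -473*(2 + 6 - 1*36) + 134 = -473*(2 + 6 - 36) + 134 = -473*(-28) + 134 = 13244 + 134 = 13378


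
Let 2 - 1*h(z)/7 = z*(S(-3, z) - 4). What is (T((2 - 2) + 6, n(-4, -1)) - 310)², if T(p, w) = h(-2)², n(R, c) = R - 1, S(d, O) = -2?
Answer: 21068100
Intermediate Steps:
h(z) = 14 + 42*z (h(z) = 14 - 7*z*(-2 - 4) = 14 - 7*z*(-6) = 14 - (-42)*z = 14 + 42*z)
n(R, c) = -1 + R
T(p, w) = 4900 (T(p, w) = (14 + 42*(-2))² = (14 - 84)² = (-70)² = 4900)
(T((2 - 2) + 6, n(-4, -1)) - 310)² = (4900 - 310)² = 4590² = 21068100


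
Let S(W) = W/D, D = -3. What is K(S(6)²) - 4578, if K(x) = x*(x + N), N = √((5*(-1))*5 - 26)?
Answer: -4562 + 4*I*√51 ≈ -4562.0 + 28.566*I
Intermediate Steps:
S(W) = -W/3 (S(W) = W/(-3) = W*(-⅓) = -W/3)
N = I*√51 (N = √(-5*5 - 26) = √(-25 - 26) = √(-51) = I*√51 ≈ 7.1414*I)
K(x) = x*(x + I*√51)
K(S(6)²) - 4578 = (-⅓*6)²*((-⅓*6)² + I*√51) - 4578 = (-2)²*((-2)² + I*√51) - 4578 = 4*(4 + I*√51) - 4578 = (16 + 4*I*√51) - 4578 = -4562 + 4*I*√51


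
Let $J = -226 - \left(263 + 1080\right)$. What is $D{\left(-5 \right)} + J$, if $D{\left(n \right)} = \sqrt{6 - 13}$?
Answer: $-1569 + i \sqrt{7} \approx -1569.0 + 2.6458 i$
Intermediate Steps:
$D{\left(n \right)} = i \sqrt{7}$ ($D{\left(n \right)} = \sqrt{-7} = i \sqrt{7}$)
$J = -1569$ ($J = -226 - 1343 = -1569$)
$D{\left(-5 \right)} + J = i \sqrt{7} - 1569 = -1569 + i \sqrt{7}$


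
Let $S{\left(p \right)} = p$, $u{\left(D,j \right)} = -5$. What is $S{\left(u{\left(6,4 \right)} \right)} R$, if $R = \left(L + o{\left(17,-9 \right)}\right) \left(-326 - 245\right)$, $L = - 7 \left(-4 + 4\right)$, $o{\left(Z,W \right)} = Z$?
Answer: $48535$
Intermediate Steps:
$L = 0$ ($L = \left(-7\right) 0 = 0$)
$R = -9707$ ($R = \left(0 + 17\right) \left(-326 - 245\right) = 17 \left(-571\right) = -9707$)
$S{\left(u{\left(6,4 \right)} \right)} R = \left(-5\right) \left(-9707\right) = 48535$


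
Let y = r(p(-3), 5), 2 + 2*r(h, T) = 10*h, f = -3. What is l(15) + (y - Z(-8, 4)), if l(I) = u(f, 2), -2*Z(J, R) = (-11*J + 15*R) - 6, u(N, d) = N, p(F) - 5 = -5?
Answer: 67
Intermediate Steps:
p(F) = 0 (p(F) = 5 - 5 = 0)
Z(J, R) = 3 - 15*R/2 + 11*J/2 (Z(J, R) = -((-11*J + 15*R) - 6)/2 = -(-6 - 11*J + 15*R)/2 = 3 - 15*R/2 + 11*J/2)
l(I) = -3
r(h, T) = -1 + 5*h (r(h, T) = -1 + (10*h)/2 = -1 + 5*h)
y = -1 (y = -1 + 5*0 = -1 + 0 = -1)
l(15) + (y - Z(-8, 4)) = -3 + (-1 - (3 - 15/2*4 + (11/2)*(-8))) = -3 + (-1 - (3 - 30 - 44)) = -3 + (-1 - 1*(-71)) = -3 + (-1 + 71) = -3 + 70 = 67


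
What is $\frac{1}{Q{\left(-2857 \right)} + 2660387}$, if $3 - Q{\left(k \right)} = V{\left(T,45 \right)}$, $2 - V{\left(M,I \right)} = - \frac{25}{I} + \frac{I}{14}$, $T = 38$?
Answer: $\frac{126}{335209223} \approx 3.7588 \cdot 10^{-7}$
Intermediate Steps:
$V{\left(M,I \right)} = 2 + \frac{25}{I} - \frac{I}{14}$ ($V{\left(M,I \right)} = 2 - \left(- \frac{25}{I} + \frac{I}{14}\right) = 2 + \frac{25}{I} - \frac{I}{14}$)
$Q{\left(k \right)} = \frac{461}{126}$ ($Q{\left(k \right)} = 3 - \left(2 + \frac{25}{45} - \frac{45}{14}\right) = 3 - \left(2 + 25 \cdot \frac{1}{45} - \frac{45}{14}\right) = 3 - \left(2 + \frac{5}{9} - \frac{45}{14}\right) = 3 - - \frac{83}{126} = 3 + \frac{83}{126} = \frac{461}{126}$)
$\frac{1}{Q{\left(-2857 \right)} + 2660387} = \frac{1}{\frac{461}{126} + 2660387} = \frac{1}{\frac{335209223}{126}} = \frac{126}{335209223}$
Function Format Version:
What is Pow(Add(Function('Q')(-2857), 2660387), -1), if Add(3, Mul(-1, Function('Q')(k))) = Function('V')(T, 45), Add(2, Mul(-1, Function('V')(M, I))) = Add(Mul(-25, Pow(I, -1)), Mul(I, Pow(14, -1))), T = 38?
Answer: Rational(126, 335209223) ≈ 3.7588e-7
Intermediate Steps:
Function('V')(M, I) = Add(2, Mul(25, Pow(I, -1)), Mul(Rational(-1, 14), I)) (Function('V')(M, I) = Add(2, Mul(-1, Add(Mul(-25, Pow(I, -1)), Mul(I, Pow(14, -1))))) = Add(2, Mul(-1, Add(Mul(-25, Pow(I, -1)), Mul(I, Rational(1, 14))))) = Add(2, Mul(-1, Add(Mul(-25, Pow(I, -1)), Mul(Rational(1, 14), I)))) = Add(2, Add(Mul(25, Pow(I, -1)), Mul(Rational(-1, 14), I))) = Add(2, Mul(25, Pow(I, -1)), Mul(Rational(-1, 14), I)))
Function('Q')(k) = Rational(461, 126) (Function('Q')(k) = Add(3, Mul(-1, Add(2, Mul(25, Pow(45, -1)), Mul(Rational(-1, 14), 45)))) = Add(3, Mul(-1, Add(2, Mul(25, Rational(1, 45)), Rational(-45, 14)))) = Add(3, Mul(-1, Add(2, Rational(5, 9), Rational(-45, 14)))) = Add(3, Mul(-1, Rational(-83, 126))) = Add(3, Rational(83, 126)) = Rational(461, 126))
Pow(Add(Function('Q')(-2857), 2660387), -1) = Pow(Add(Rational(461, 126), 2660387), -1) = Pow(Rational(335209223, 126), -1) = Rational(126, 335209223)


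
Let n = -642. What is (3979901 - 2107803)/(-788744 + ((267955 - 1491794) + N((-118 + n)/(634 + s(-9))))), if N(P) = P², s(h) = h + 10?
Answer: -30195068642/32460928103 ≈ -0.93020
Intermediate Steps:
s(h) = 10 + h
(3979901 - 2107803)/(-788744 + ((267955 - 1491794) + N((-118 + n)/(634 + s(-9))))) = (3979901 - 2107803)/(-788744 + ((267955 - 1491794) + ((-118 - 642)/(634 + (10 - 9)))²)) = 1872098/(-788744 + (-1223839 + (-760/(634 + 1))²)) = 1872098/(-788744 + (-1223839 + (-760/635)²)) = 1872098/(-788744 + (-1223839 + (-760*1/635)²)) = 1872098/(-788744 + (-1223839 + (-152/127)²)) = 1872098/(-788744 + (-1223839 + 23104/16129)) = 1872098/(-788744 - 19739276127/16129) = 1872098/(-32460928103/16129) = 1872098*(-16129/32460928103) = -30195068642/32460928103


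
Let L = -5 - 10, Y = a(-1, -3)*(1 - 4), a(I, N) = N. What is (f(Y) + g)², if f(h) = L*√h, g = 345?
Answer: 90000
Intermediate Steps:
Y = 9 (Y = -3*(1 - 4) = -3*(-3) = 9)
L = -15
f(h) = -15*√h
(f(Y) + g)² = (-15*√9 + 345)² = (-15*3 + 345)² = (-45 + 345)² = 300² = 90000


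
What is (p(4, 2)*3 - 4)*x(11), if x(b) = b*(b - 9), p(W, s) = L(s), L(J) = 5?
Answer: 242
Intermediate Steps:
p(W, s) = 5
x(b) = b*(-9 + b)
(p(4, 2)*3 - 4)*x(11) = (5*3 - 4)*(11*(-9 + 11)) = (15 - 4)*(11*2) = 11*22 = 242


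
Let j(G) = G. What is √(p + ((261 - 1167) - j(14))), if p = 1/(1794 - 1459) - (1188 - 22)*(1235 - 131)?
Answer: 3*I*√16062938785/335 ≈ 1135.0*I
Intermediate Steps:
p = -431233439/335 (p = 1/335 - 1166*1104 = 1/335 - 1*1287264 = 1/335 - 1287264 = -431233439/335 ≈ -1.2873e+6)
√(p + ((261 - 1167) - j(14))) = √(-431233439/335 + ((261 - 1167) - 1*14)) = √(-431233439/335 + (-906 - 14)) = √(-431233439/335 - 920) = √(-431541639/335) = 3*I*√16062938785/335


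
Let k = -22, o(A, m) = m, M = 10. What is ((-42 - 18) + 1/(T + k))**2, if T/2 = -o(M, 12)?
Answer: 7623121/2116 ≈ 3602.6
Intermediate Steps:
T = -24 (T = 2*(-1*12) = 2*(-12) = -24)
((-42 - 18) + 1/(T + k))**2 = ((-42 - 18) + 1/(-24 - 22))**2 = (-60 + 1/(-46))**2 = (-60 - 1/46)**2 = (-2761/46)**2 = 7623121/2116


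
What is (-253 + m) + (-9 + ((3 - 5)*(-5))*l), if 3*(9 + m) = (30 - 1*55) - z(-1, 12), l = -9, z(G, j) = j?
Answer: -1120/3 ≈ -373.33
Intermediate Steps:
m = -64/3 (m = -9 + ((30 - 1*55) - 1*12)/3 = -9 + ((30 - 55) - 12)/3 = -9 + (-25 - 12)/3 = -9 + (⅓)*(-37) = -9 - 37/3 = -64/3 ≈ -21.333)
(-253 + m) + (-9 + ((3 - 5)*(-5))*l) = (-253 - 64/3) + (-9 + ((3 - 5)*(-5))*(-9)) = -823/3 + (-9 - 2*(-5)*(-9)) = -823/3 + (-9 + 10*(-9)) = -823/3 + (-9 - 90) = -823/3 - 99 = -1120/3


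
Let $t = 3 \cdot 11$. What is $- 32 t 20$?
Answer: $-21120$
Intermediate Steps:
$t = 33$
$- 32 t 20 = \left(-32\right) 33 \cdot 20 = \left(-1056\right) 20 = -21120$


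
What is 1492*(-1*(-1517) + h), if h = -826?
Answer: 1030972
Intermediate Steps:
1492*(-1*(-1517) + h) = 1492*(-1*(-1517) - 826) = 1492*(1517 - 826) = 1492*691 = 1030972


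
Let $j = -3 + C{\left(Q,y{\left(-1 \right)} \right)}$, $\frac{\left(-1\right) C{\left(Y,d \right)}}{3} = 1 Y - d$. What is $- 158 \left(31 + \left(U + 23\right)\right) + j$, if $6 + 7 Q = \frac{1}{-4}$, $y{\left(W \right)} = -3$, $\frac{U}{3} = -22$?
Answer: $\frac{52827}{28} \approx 1886.7$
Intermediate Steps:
$U = -66$ ($U = 3 \left(-22\right) = -66$)
$Q = - \frac{25}{28}$ ($Q = - \frac{6}{7} + \frac{1}{7 \left(-4\right)} = - \frac{6}{7} + \frac{1}{7} \left(- \frac{1}{4}\right) = - \frac{6}{7} - \frac{1}{28} = - \frac{25}{28} \approx -0.89286$)
$C{\left(Y,d \right)} = - 3 Y + 3 d$ ($C{\left(Y,d \right)} = - 3 \left(1 Y - d\right) = - 3 \left(Y - d\right) = - 3 Y + 3 d$)
$j = - \frac{261}{28}$ ($j = -3 + \left(\left(-3\right) \left(- \frac{25}{28}\right) + 3 \left(-3\right)\right) = -3 + \left(\frac{75}{28} - 9\right) = -3 - \frac{177}{28} = - \frac{261}{28} \approx -9.3214$)
$- 158 \left(31 + \left(U + 23\right)\right) + j = - 158 \left(31 + \left(-66 + 23\right)\right) - \frac{261}{28} = - 158 \left(31 - 43\right) - \frac{261}{28} = \left(-158\right) \left(-12\right) - \frac{261}{28} = 1896 - \frac{261}{28} = \frac{52827}{28}$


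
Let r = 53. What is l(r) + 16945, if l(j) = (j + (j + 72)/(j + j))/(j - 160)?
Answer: 192184447/11342 ≈ 16945.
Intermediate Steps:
l(j) = (j + (72 + j)/(2*j))/(-160 + j) (l(j) = (j + (72 + j)/((2*j)))/(-160 + j) = (j + (72 + j)*(1/(2*j)))/(-160 + j) = (j + (72 + j)/(2*j))/(-160 + j))
l(r) + 16945 = (36 + 53² + (½)*53)/(53*(-160 + 53)) + 16945 = (1/53)*(36 + 2809 + 53/2)/(-107) + 16945 = (1/53)*(-1/107)*(5743/2) + 16945 = -5743/11342 + 16945 = 192184447/11342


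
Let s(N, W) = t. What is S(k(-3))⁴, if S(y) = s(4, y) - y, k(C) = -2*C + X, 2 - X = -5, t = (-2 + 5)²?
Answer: 256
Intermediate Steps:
t = 9 (t = 3² = 9)
s(N, W) = 9
X = 7 (X = 2 - 1*(-5) = 2 + 5 = 7)
k(C) = 7 - 2*C (k(C) = -2*C + 7 = 7 - 2*C)
S(y) = 9 - y
S(k(-3))⁴ = (9 - (7 - 2*(-3)))⁴ = (9 - (7 + 6))⁴ = (9 - 1*13)⁴ = (9 - 13)⁴ = (-4)⁴ = 256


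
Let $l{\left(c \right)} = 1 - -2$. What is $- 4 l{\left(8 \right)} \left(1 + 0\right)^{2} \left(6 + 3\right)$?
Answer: $-108$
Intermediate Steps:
$l{\left(c \right)} = 3$ ($l{\left(c \right)} = 1 + 2 = 3$)
$- 4 l{\left(8 \right)} \left(1 + 0\right)^{2} \left(6 + 3\right) = \left(-4\right) 3 \left(1 + 0\right)^{2} \left(6 + 3\right) = - 12 \cdot 1^{2} \cdot 9 = - 12 \cdot 1 \cdot 9 = \left(-12\right) 9 = -108$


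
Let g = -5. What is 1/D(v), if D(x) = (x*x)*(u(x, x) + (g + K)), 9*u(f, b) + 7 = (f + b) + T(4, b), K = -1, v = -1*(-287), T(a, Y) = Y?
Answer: 9/65895200 ≈ 1.3658e-7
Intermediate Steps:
v = 287
u(f, b) = -7/9 + f/9 + 2*b/9 (u(f, b) = -7/9 + ((f + b) + b)/9 = -7/9 + ((b + f) + b)/9 = -7/9 + (f + 2*b)/9 = -7/9 + (f/9 + 2*b/9) = -7/9 + f/9 + 2*b/9)
D(x) = x**2*(-61/9 + x/3) (D(x) = (x*x)*((-7/9 + x/9 + 2*x/9) + (-5 - 1)) = x**2*((-7/9 + x/3) - 6) = x**2*(-61/9 + x/3))
1/D(v) = 1/((1/9)*287**2*(-61 + 3*287)) = 1/((1/9)*82369*(-61 + 861)) = 1/((1/9)*82369*800) = 1/(65895200/9) = 9/65895200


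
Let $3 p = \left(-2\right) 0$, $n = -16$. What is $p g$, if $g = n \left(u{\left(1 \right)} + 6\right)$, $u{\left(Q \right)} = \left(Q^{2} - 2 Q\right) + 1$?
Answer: $0$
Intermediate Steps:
$u{\left(Q \right)} = 1 + Q^{2} - 2 Q$
$p = 0$ ($p = \frac{\left(-2\right) 0}{3} = \frac{1}{3} \cdot 0 = 0$)
$g = -96$ ($g = - 16 \left(\left(1 + 1^{2} - 2\right) + 6\right) = - 16 \left(\left(1 + 1 - 2\right) + 6\right) = - 16 \left(0 + 6\right) = \left(-16\right) 6 = -96$)
$p g = 0 \left(-96\right) = 0$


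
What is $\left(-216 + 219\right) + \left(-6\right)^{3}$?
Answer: $-213$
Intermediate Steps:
$\left(-216 + 219\right) + \left(-6\right)^{3} = 3 - 216 = -213$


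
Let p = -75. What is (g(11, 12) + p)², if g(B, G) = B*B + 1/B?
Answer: 257049/121 ≈ 2124.4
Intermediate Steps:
g(B, G) = 1/B + B² (g(B, G) = B² + 1/B = 1/B + B²)
(g(11, 12) + p)² = ((1 + 11³)/11 - 75)² = ((1 + 1331)/11 - 75)² = ((1/11)*1332 - 75)² = (1332/11 - 75)² = (507/11)² = 257049/121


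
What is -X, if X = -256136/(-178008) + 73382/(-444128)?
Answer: -6293411647/4941146064 ≈ -1.2737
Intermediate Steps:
X = 6293411647/4941146064 (X = -256136*(-1/178008) + 73382*(-1/444128) = 32017/22251 - 36691/222064 = 6293411647/4941146064 ≈ 1.2737)
-X = -1*6293411647/4941146064 = -6293411647/4941146064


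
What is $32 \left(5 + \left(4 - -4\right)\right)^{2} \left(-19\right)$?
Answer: $-102752$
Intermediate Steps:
$32 \left(5 + \left(4 - -4\right)\right)^{2} \left(-19\right) = 32 \left(5 + \left(4 + 4\right)\right)^{2} \left(-19\right) = 32 \left(5 + 8\right)^{2} \left(-19\right) = 32 \cdot 13^{2} \left(-19\right) = 32 \cdot 169 \left(-19\right) = 5408 \left(-19\right) = -102752$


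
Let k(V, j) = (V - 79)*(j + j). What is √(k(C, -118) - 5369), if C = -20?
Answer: √17995 ≈ 134.15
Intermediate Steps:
k(V, j) = 2*j*(-79 + V) (k(V, j) = (-79 + V)*(2*j) = 2*j*(-79 + V))
√(k(C, -118) - 5369) = √(2*(-118)*(-79 - 20) - 5369) = √(2*(-118)*(-99) - 5369) = √(23364 - 5369) = √17995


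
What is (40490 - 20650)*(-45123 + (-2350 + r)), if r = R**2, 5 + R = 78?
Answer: -836136960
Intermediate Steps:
R = 73 (R = -5 + 78 = 73)
r = 5329 (r = 73**2 = 5329)
(40490 - 20650)*(-45123 + (-2350 + r)) = (40490 - 20650)*(-45123 + (-2350 + 5329)) = 19840*(-45123 + 2979) = 19840*(-42144) = -836136960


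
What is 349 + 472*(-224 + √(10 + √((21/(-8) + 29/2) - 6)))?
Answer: -105379 + 236*√(40 + √94) ≈ -1.0372e+5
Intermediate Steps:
349 + 472*(-224 + √(10 + √((21/(-8) + 29/2) - 6))) = 349 + 472*(-224 + √(10 + √((21*(-⅛) + 29*(½)) - 6))) = 349 + 472*(-224 + √(10 + √((-21/8 + 29/2) - 6))) = 349 + 472*(-224 + √(10 + √(95/8 - 6))) = 349 + 472*(-224 + √(10 + √(47/8))) = 349 + 472*(-224 + √(10 + √94/4)) = 349 + (-105728 + 472*√(10 + √94/4)) = -105379 + 472*√(10 + √94/4)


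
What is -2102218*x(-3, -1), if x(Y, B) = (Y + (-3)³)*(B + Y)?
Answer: -252266160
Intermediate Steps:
x(Y, B) = (-27 + Y)*(B + Y) (x(Y, B) = (Y - 27)*(B + Y) = (-27 + Y)*(B + Y))
-2102218*x(-3, -1) = -2102218*((-3)² - 27*(-1) - 27*(-3) - 1*(-3)) = -2102218*(9 + 27 + 81 + 3) = -2102218*120 = -252266160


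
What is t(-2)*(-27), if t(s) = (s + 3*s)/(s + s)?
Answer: -54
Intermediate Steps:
t(s) = 2 (t(s) = (4*s)/((2*s)) = (4*s)*(1/(2*s)) = 2)
t(-2)*(-27) = 2*(-27) = -54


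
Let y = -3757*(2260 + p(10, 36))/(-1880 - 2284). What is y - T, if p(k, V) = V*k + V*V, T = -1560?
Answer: 5302063/1041 ≈ 5093.2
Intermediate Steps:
p(k, V) = V² + V*k (p(k, V) = V*k + V² = V² + V*k)
y = 3678103/1041 (y = -3757*(2260 + 36*(36 + 10))/(-1880 - 2284) = -3757/((-4164/(2260 + 36*46))) = -3757/((-4164/(2260 + 1656))) = -3757/((-4164/3916)) = -3757/((-4164*1/3916)) = -3757/(-1041/979) = -3757*(-979/1041) = 3678103/1041 ≈ 3533.2)
y - T = 3678103/1041 - 1*(-1560) = 3678103/1041 + 1560 = 5302063/1041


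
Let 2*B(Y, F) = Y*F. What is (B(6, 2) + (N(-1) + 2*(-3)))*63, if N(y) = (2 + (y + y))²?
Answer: 0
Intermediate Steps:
B(Y, F) = F*Y/2 (B(Y, F) = (Y*F)/2 = (F*Y)/2 = F*Y/2)
N(y) = (2 + 2*y)²
(B(6, 2) + (N(-1) + 2*(-3)))*63 = ((½)*2*6 + (4*(1 - 1)² + 2*(-3)))*63 = (6 + (4*0² - 6))*63 = (6 + (4*0 - 6))*63 = (6 + (0 - 6))*63 = (6 - 6)*63 = 0*63 = 0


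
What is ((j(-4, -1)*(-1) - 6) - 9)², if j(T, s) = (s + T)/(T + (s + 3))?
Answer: 1225/4 ≈ 306.25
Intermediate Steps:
j(T, s) = (T + s)/(3 + T + s) (j(T, s) = (T + s)/(T + (3 + s)) = (T + s)/(3 + T + s))
((j(-4, -1)*(-1) - 6) - 9)² = ((((-4 - 1)/(3 - 4 - 1))*(-1) - 6) - 9)² = (((-5/(-2))*(-1) - 6) - 9)² = ((-½*(-5)*(-1) - 6) - 9)² = (((5/2)*(-1) - 6) - 9)² = ((-5/2 - 6) - 9)² = (-17/2 - 9)² = (-35/2)² = 1225/4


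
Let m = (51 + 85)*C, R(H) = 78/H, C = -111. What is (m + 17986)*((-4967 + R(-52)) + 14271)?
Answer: 26884225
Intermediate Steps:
m = -15096 (m = (51 + 85)*(-111) = 136*(-111) = -15096)
(m + 17986)*((-4967 + R(-52)) + 14271) = (-15096 + 17986)*((-4967 + 78/(-52)) + 14271) = 2890*((-4967 + 78*(-1/52)) + 14271) = 2890*((-4967 - 3/2) + 14271) = 2890*(-9937/2 + 14271) = 2890*(18605/2) = 26884225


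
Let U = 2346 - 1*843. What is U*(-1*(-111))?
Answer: 166833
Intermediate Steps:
U = 1503 (U = 2346 - 843 = 1503)
U*(-1*(-111)) = 1503*(-1*(-111)) = 1503*111 = 166833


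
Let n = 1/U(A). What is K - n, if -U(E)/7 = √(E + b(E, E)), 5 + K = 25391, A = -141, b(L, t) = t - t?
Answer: 25386 - I*√141/987 ≈ 25386.0 - 0.012031*I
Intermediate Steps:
b(L, t) = 0
K = 25386 (K = -5 + 25391 = 25386)
U(E) = -7*√E (U(E) = -7*√(E + 0) = -7*√E)
n = I*√141/987 (n = 1/(-7*I*√141) = I*√141/987 ≈ 0.012031*I)
K - n = 25386 - I*√141/987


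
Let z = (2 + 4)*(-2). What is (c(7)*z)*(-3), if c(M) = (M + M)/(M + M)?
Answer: 36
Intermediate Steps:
c(M) = 1 (c(M) = (2*M)/((2*M)) = (2*M)*(1/(2*M)) = 1)
z = -12 (z = 6*(-2) = -12)
(c(7)*z)*(-3) = (1*(-12))*(-3) = -12*(-3) = 36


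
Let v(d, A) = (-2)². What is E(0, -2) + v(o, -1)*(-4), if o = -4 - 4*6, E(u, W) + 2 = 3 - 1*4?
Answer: -19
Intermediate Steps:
E(u, W) = -3 (E(u, W) = -2 + (3 - 1*4) = -2 + (3 - 4) = -2 - 1 = -3)
o = -28 (o = -4 - 24 = -28)
v(d, A) = 4
E(0, -2) + v(o, -1)*(-4) = -3 + 4*(-4) = -3 - 16 = -19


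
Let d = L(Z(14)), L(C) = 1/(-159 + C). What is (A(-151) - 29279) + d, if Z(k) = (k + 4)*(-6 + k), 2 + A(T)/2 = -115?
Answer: -442696/15 ≈ -29513.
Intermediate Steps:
A(T) = -234 (A(T) = -4 + 2*(-115) = -4 - 230 = -234)
Z(k) = (-6 + k)*(4 + k) (Z(k) = (4 + k)*(-6 + k) = (-6 + k)*(4 + k))
d = -1/15 (d = 1/(-159 + (-24 + 14² - 2*14)) = 1/(-159 + (-24 + 196 - 28)) = 1/(-159 + 144) = 1/(-15) = -1/15 ≈ -0.066667)
(A(-151) - 29279) + d = (-234 - 29279) - 1/15 = -29513 - 1/15 = -442696/15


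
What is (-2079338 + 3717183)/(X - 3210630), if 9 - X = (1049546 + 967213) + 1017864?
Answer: -1637845/6245244 ≈ -0.26225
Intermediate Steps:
X = -3034614 (X = 9 - ((1049546 + 967213) + 1017864) = 9 - (2016759 + 1017864) = 9 - 1*3034623 = 9 - 3034623 = -3034614)
(-2079338 + 3717183)/(X - 3210630) = (-2079338 + 3717183)/(-3034614 - 3210630) = 1637845/(-6245244) = 1637845*(-1/6245244) = -1637845/6245244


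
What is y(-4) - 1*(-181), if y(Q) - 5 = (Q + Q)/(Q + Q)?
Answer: 187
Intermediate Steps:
y(Q) = 6 (y(Q) = 5 + (Q + Q)/(Q + Q) = 5 + (2*Q)/((2*Q)) = 5 + (2*Q)*(1/(2*Q)) = 5 + 1 = 6)
y(-4) - 1*(-181) = 6 - 1*(-181) = 6 + 181 = 187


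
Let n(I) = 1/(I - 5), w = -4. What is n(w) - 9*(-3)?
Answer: 242/9 ≈ 26.889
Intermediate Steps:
n(I) = 1/(-5 + I)
n(w) - 9*(-3) = 1/(-5 - 4) - 9*(-3) = 1/(-9) + 27 = -1/9 + 27 = 242/9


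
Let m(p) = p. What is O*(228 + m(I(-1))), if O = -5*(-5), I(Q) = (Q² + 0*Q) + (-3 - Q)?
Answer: 5675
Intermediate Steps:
I(Q) = -3 + Q² - Q (I(Q) = (Q² + 0) + (-3 - Q) = Q² + (-3 - Q) = -3 + Q² - Q)
O = 25
O*(228 + m(I(-1))) = 25*(228 + (-3 + (-1)² - 1*(-1))) = 25*(228 + (-3 + 1 + 1)) = 25*(228 - 1) = 25*227 = 5675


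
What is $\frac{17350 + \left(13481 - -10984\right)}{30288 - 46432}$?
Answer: $- \frac{41815}{16144} \approx -2.5901$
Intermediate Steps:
$\frac{17350 + \left(13481 - -10984\right)}{30288 - 46432} = \frac{17350 + \left(13481 + 10984\right)}{-16144} = \left(17350 + 24465\right) \left(- \frac{1}{16144}\right) = 41815 \left(- \frac{1}{16144}\right) = - \frac{41815}{16144}$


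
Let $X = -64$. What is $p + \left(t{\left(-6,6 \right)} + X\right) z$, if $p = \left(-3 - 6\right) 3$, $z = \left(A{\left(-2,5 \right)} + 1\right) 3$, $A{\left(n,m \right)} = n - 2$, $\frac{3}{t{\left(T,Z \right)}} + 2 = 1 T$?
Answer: $\frac{4419}{8} \approx 552.38$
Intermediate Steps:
$t{\left(T,Z \right)} = \frac{3}{-2 + T}$ ($t{\left(T,Z \right)} = \frac{3}{-2 + 1 T} = \frac{3}{-2 + T}$)
$A{\left(n,m \right)} = -2 + n$
$z = -9$ ($z = \left(\left(-2 - 2\right) + 1\right) 3 = \left(-4 + 1\right) 3 = \left(-3\right) 3 = -9$)
$p = -27$ ($p = \left(-9\right) 3 = -27$)
$p + \left(t{\left(-6,6 \right)} + X\right) z = -27 + \left(\frac{3}{-2 - 6} - 64\right) \left(-9\right) = -27 + \left(\frac{3}{-8} - 64\right) \left(-9\right) = -27 + \left(3 \left(- \frac{1}{8}\right) - 64\right) \left(-9\right) = -27 + \left(- \frac{3}{8} - 64\right) \left(-9\right) = -27 - - \frac{4635}{8} = -27 + \frac{4635}{8} = \frac{4419}{8}$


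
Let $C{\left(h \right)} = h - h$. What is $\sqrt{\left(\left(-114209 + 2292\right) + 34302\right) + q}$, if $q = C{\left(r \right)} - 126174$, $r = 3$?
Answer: $i \sqrt{203789} \approx 451.43 i$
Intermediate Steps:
$C{\left(h \right)} = 0$
$q = -126174$ ($q = 0 - 126174 = -126174$)
$\sqrt{\left(\left(-114209 + 2292\right) + 34302\right) + q} = \sqrt{\left(\left(-114209 + 2292\right) + 34302\right) - 126174} = \sqrt{\left(-111917 + 34302\right) - 126174} = \sqrt{-77615 - 126174} = \sqrt{-203789} = i \sqrt{203789}$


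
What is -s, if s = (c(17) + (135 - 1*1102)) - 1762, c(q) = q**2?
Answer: 2440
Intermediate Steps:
s = -2440 (s = (17**2 + (135 - 1*1102)) - 1762 = (289 + (135 - 1102)) - 1762 = (289 - 967) - 1762 = -678 - 1762 = -2440)
-s = -1*(-2440) = 2440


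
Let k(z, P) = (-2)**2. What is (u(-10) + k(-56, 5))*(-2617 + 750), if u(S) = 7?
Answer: -20537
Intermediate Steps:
k(z, P) = 4
(u(-10) + k(-56, 5))*(-2617 + 750) = (7 + 4)*(-2617 + 750) = 11*(-1867) = -20537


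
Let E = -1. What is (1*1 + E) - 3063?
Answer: -3063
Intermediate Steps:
(1*1 + E) - 3063 = (1*1 - 1) - 3063 = (1 - 1) - 3063 = 0 - 3063 = -3063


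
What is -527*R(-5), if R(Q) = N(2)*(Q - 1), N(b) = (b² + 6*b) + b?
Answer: 56916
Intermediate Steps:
N(b) = b² + 7*b
R(Q) = -18 + 18*Q (R(Q) = (2*(7 + 2))*(Q - 1) = (2*9)*(-1 + Q) = 18*(-1 + Q) = -18 + 18*Q)
-527*R(-5) = -527*(-18 + 18*(-5)) = -527*(-18 - 90) = -527*(-108) = 56916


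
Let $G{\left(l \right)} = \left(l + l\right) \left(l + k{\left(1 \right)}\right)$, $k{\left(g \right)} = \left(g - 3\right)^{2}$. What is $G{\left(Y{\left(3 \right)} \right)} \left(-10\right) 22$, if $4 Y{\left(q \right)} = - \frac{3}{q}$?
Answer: $\frac{825}{2} \approx 412.5$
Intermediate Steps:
$k{\left(g \right)} = \left(-3 + g\right)^{2}$
$Y{\left(q \right)} = - \frac{3}{4 q}$ ($Y{\left(q \right)} = \frac{\left(-3\right) \frac{1}{q}}{4} = - \frac{3}{4 q}$)
$G{\left(l \right)} = 2 l \left(4 + l\right)$ ($G{\left(l \right)} = \left(l + l\right) \left(l + \left(-3 + 1\right)^{2}\right) = 2 l \left(l + \left(-2\right)^{2}\right) = 2 l \left(l + 4\right) = 2 l \left(4 + l\right)$)
$G{\left(Y{\left(3 \right)} \right)} \left(-10\right) 22 = 2 \left(- \frac{3}{4 \cdot 3}\right) \left(4 - \frac{3}{4 \cdot 3}\right) \left(-10\right) 22 = 2 \left(\left(- \frac{3}{4}\right) \frac{1}{3}\right) \left(4 - \frac{1}{4}\right) \left(-10\right) 22 = 2 \left(- \frac{1}{4}\right) \left(4 - \frac{1}{4}\right) \left(-10\right) 22 = 2 \left(- \frac{1}{4}\right) \frac{15}{4} \left(-10\right) 22 = \left(- \frac{15}{8}\right) \left(-10\right) 22 = \frac{75}{4} \cdot 22 = \frac{825}{2}$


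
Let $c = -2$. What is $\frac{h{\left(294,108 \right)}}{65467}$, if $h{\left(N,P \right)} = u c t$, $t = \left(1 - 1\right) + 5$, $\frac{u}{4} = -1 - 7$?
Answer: $\frac{320}{65467} \approx 0.004888$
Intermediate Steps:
$u = -32$ ($u = 4 \left(-1 - 7\right) = 4 \left(-8\right) = -32$)
$t = 5$ ($t = 0 + 5 = 5$)
$h{\left(N,P \right)} = 320$ ($h{\left(N,P \right)} = - 32 \left(\left(-2\right) 5\right) = \left(-32\right) \left(-10\right) = 320$)
$\frac{h{\left(294,108 \right)}}{65467} = \frac{320}{65467}$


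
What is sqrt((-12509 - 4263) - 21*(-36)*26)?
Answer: 2*sqrt(721) ≈ 53.703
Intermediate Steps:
sqrt((-12509 - 4263) - 21*(-36)*26) = sqrt(-16772 + 756*26) = sqrt(-16772 + 19656) = sqrt(2884) = 2*sqrt(721)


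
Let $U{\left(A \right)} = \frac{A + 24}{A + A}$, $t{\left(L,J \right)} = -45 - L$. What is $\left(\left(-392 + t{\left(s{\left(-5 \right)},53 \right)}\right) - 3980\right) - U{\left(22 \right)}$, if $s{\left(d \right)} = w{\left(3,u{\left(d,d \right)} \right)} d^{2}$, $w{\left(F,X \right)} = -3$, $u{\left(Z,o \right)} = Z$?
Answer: $- \frac{95547}{22} \approx -4343.0$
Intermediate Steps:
$s{\left(d \right)} = - 3 d^{2}$
$U{\left(A \right)} = \frac{24 + A}{2 A}$
$\left(\left(-392 + t{\left(s{\left(-5 \right)},53 \right)}\right) - 3980\right) - U{\left(22 \right)} = \left(\left(-392 - \left(45 - 3 \left(-5\right)^{2}\right)\right) - 3980\right) - \frac{24 + 22}{2 \cdot 22} = \left(\left(-392 - \left(45 - 75\right)\right) - 3980\right) - \frac{1}{2} \cdot \frac{1}{22} \cdot 46 = \left(\left(-392 - -30\right) - 3980\right) - \frac{23}{22} = \left(\left(-392 + \left(-45 + 75\right)\right) - 3980\right) - \frac{23}{22} = \left(\left(-392 + 30\right) - 3980\right) - \frac{23}{22} = \left(-362 - 3980\right) - \frac{23}{22} = -4342 - \frac{23}{22} = - \frac{95547}{22}$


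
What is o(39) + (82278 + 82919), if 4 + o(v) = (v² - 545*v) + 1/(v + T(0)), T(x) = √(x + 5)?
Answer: 220515883/1516 - √5/1516 ≈ 1.4546e+5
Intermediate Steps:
T(x) = √(5 + x)
o(v) = -4 + v² + 1/(v + √5) - 545*v (o(v) = -4 + ((v² - 545*v) + 1/(v + √(5 + 0))) = -4 + ((v² - 545*v) + 1/(v + √5)) = -4 + (v² + 1/(v + √5) - 545*v) = -4 + v² + 1/(v + √5) - 545*v)
o(39) + (82278 + 82919) = (1 + 39³ - 545*39² - 4*39 - 4*√5 + √5*39² - 545*39*√5)/(39 + √5) + (82278 + 82919) = (1 + 59319 - 545*1521 - 156 - 4*√5 + √5*1521 - 21255*√5)/(39 + √5) + 165197 = (1 + 59319 - 828945 - 156 - 4*√5 + 1521*√5 - 21255*√5)/(39 + √5) + 165197 = (-769781 - 19738*√5)/(39 + √5) + 165197 = 165197 + (-769781 - 19738*√5)/(39 + √5)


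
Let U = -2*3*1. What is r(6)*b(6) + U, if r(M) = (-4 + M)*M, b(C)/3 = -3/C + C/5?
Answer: 96/5 ≈ 19.200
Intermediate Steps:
b(C) = -9/C + 3*C/5 (b(C) = 3*(-3/C + C/5) = -9/C + 3*C/5)
r(M) = M*(-4 + M)
U = -6 (U = -6*1 = -6)
r(6)*b(6) + U = (6*(-4 + 6))*(-9/6 + (3/5)*6) - 6 = (6*2)*(-9*1/6 + 18/5) - 6 = 12*(-3/2 + 18/5) - 6 = 12*(21/10) - 6 = 126/5 - 6 = 96/5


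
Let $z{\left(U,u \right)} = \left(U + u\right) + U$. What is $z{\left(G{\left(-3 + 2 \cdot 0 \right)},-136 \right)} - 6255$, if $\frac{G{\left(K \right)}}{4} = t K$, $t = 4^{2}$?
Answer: $-6775$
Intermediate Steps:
$t = 16$
$G{\left(K \right)} = 64 K$ ($G{\left(K \right)} = 4 \cdot 16 K = 64 K$)
$z{\left(U,u \right)} = u + 2 U$
$z{\left(G{\left(-3 + 2 \cdot 0 \right)},-136 \right)} - 6255 = \left(-136 + 2 \cdot 64 \left(-3 + 2 \cdot 0\right)\right) - 6255 = \left(-136 + 2 \cdot 64 \left(-3 + 0\right)\right) - 6255 = \left(-136 + 2 \cdot 64 \left(-3\right)\right) - 6255 = \left(-136 + 2 \left(-192\right)\right) - 6255 = \left(-136 - 384\right) - 6255 = -520 - 6255 = -6775$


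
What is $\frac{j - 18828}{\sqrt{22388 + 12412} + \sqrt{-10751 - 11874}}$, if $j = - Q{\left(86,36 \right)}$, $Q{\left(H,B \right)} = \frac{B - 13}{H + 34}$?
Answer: $- \frac{2259383}{2400 \sqrt{87} + 600 i \sqrt{905}} \approx -61.164 + 49.318 i$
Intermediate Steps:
$Q{\left(H,B \right)} = \frac{-13 + B}{34 + H}$
$j = - \frac{23}{120}$ ($j = - \frac{-13 + 36}{34 + 86} = - \frac{23}{120} \approx -0.19167$)
$\frac{j - 18828}{\sqrt{22388 + 12412} + \sqrt{-10751 - 11874}} = \frac{- \frac{23}{120} - 18828}{\sqrt{22388 + 12412} + \sqrt{-10751 - 11874}} = - \frac{2259383}{120 \left(\sqrt{34800} + \sqrt{-22625}\right)} = - \frac{2259383}{120 \left(20 \sqrt{87} + 5 i \sqrt{905}\right)}$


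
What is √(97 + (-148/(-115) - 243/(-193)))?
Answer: 4*√3064885355/22195 ≈ 9.9773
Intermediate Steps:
√(97 + (-148/(-115) - 243/(-193))) = √(97 + (-148*(-1/115) - 243*(-1/193))) = √(97 + (148/115 + 243/193)) = √(97 + 56509/22195) = √(2209424/22195) = 4*√3064885355/22195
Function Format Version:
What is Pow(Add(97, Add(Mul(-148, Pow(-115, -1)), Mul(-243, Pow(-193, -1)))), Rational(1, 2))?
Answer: Mul(Rational(4, 22195), Pow(3064885355, Rational(1, 2))) ≈ 9.9773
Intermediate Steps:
Pow(Add(97, Add(Mul(-148, Pow(-115, -1)), Mul(-243, Pow(-193, -1)))), Rational(1, 2)) = Pow(Add(97, Add(Mul(-148, Rational(-1, 115)), Mul(-243, Rational(-1, 193)))), Rational(1, 2)) = Pow(Add(97, Add(Rational(148, 115), Rational(243, 193))), Rational(1, 2)) = Pow(Add(97, Rational(56509, 22195)), Rational(1, 2)) = Pow(Rational(2209424, 22195), Rational(1, 2)) = Mul(Rational(4, 22195), Pow(3064885355, Rational(1, 2)))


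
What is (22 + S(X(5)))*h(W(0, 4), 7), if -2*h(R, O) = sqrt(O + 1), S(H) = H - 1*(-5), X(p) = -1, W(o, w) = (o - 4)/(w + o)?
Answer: -26*sqrt(2) ≈ -36.770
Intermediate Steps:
W(o, w) = (-4 + o)/(o + w)
S(H) = 5 + H (S(H) = H + 5 = 5 + H)
h(R, O) = -sqrt(1 + O)/2 (h(R, O) = -sqrt(O + 1)/2 = -sqrt(1 + O)/2)
(22 + S(X(5)))*h(W(0, 4), 7) = (22 + (5 - 1))*(-sqrt(1 + 7)/2) = (22 + 4)*(-sqrt(2)) = 26*(-sqrt(2)) = -26*sqrt(2)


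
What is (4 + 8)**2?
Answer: 144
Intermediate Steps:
(4 + 8)**2 = 12**2 = 144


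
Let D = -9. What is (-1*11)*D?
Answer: 99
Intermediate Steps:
(-1*11)*D = -1*11*(-9) = -11*(-9) = 99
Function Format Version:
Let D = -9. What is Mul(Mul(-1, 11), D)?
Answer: 99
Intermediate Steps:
Mul(Mul(-1, 11), D) = Mul(Mul(-1, 11), -9) = Mul(-11, -9) = 99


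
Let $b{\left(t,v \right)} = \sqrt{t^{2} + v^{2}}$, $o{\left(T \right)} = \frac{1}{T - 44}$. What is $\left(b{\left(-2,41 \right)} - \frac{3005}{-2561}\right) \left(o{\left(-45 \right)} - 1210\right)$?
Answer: $- \frac{323611455}{227929} - \frac{107691 \sqrt{1685}}{89} \approx -51089.0$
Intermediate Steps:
$o{\left(T \right)} = \frac{1}{-44 + T}$
$\left(b{\left(-2,41 \right)} - \frac{3005}{-2561}\right) \left(o{\left(-45 \right)} - 1210\right) = \left(\sqrt{\left(-2\right)^{2} + 41^{2}} - \frac{3005}{-2561}\right) \left(\frac{1}{-44 - 45} - 1210\right) = \left(\sqrt{4 + 1681} - - \frac{3005}{2561}\right) \left(\frac{1}{-89} - 1210\right) = \left(\sqrt{1685} + \frac{3005}{2561}\right) \left(- \frac{1}{89} - 1210\right) = \left(\frac{3005}{2561} + \sqrt{1685}\right) \left(- \frac{107691}{89}\right) = - \frac{323611455}{227929} - \frac{107691 \sqrt{1685}}{89}$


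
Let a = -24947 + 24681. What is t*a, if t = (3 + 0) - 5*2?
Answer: 1862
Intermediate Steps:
t = -7 (t = 3 - 10 = -7)
a = -266
t*a = -7*(-266) = 1862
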